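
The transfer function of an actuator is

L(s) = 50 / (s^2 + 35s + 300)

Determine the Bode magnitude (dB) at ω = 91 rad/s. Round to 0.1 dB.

Substitute s = j91:
Numerator: 50 = 50 + j0
Denominator: (j91)^2 + 35(j91) + 300 = -7981 + j3185
|N| = √(50² + 0²) ≈ 50, ∠N ≈ 0.00°
|D| = √(7981² + 3185²) ≈ 8593.1, ∠D ≈ 158.24°
|L| = 50 / 8593.1 ≈ 0.0058186
Gain = 20 log₁₀(0.0058186) ≈ -44.70 dB

-44.7 dB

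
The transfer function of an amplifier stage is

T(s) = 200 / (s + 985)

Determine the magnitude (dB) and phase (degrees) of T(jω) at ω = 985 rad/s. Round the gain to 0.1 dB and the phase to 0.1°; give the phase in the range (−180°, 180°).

-16.9 dB, -45.0°

At s = jω = j985:
pole (s+985): 985 + j985 → |·| = √(985²+985²) = √1940450 ≈ 1393, ∠ = arctan(985/985) ≈ 45.00°
|T| = 200 / 1393 ≈ 0.14358
Gain = 20 log₁₀(0.14358) ≈ -16.86 dB
∠T = 0.00° − 45.00° = -45.00°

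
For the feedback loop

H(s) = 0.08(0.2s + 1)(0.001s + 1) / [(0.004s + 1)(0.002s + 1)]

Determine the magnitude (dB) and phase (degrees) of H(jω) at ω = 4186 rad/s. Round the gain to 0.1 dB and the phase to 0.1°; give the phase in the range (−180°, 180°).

At ω = 4186 rad/s:
zero (1 + j4186·0.2) = 1 + j837.2 → |·| ≈ 837.2, ∠ ≈ 89.93°
zero (1 + j4186·0.001) = 1 + j4.186 → |·| ≈ 4.3038, ∠ ≈ 76.56°
pole (1 + j4186·0.004) = 1 + j16.744 → |·| ≈ 16.774, ∠ ≈ 86.58°
pole (1 + j4186·0.002) = 1 + j8.372 → |·| ≈ 8.4315, ∠ ≈ 83.19°
|H| = 0.08 · 837.2 · 4.3038 / (16.774 · 8.4315) ≈ 2.0381
Gain = 20 log₁₀(2.0381) ≈ 6.18 dB
∠H = (89.93° + 76.56°) − (86.58° + 83.19°) = -3.28°

6.2 dB, -3.3°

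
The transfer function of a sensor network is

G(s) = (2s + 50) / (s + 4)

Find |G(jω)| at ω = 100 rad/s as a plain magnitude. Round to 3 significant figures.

Substitute s = j100:
Numerator: 2(j100) + 50 = 50 + j200
Denominator: (j100) + 4 = 4 + j100
|N| = √(50² + 200²) ≈ 206.16, ∠N ≈ 75.96°
|D| = √(4² + 100²) ≈ 100.08, ∠D ≈ 87.71°
|G| = 206.16 / 100.08 ≈ 2.06

2.06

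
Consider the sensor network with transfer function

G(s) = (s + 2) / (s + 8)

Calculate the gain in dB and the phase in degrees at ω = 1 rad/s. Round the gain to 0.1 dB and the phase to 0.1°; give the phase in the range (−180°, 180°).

Substitute s = j1:
Numerator: (j1) + 2 = 2 + j1
Denominator: (j1) + 8 = 8 + j1
|N| = √(2² + 1²) ≈ 2.2361, ∠N ≈ 26.57°
|D| = √(8² + 1²) ≈ 8.0623, ∠D ≈ 7.13°
|G| = 2.2361 / 8.0623 ≈ 0.27735
Gain = 20 log₁₀(0.27735) ≈ -11.14 dB
∠G = 26.57° − 7.13° = 19.44°

-11.1 dB, 19.4°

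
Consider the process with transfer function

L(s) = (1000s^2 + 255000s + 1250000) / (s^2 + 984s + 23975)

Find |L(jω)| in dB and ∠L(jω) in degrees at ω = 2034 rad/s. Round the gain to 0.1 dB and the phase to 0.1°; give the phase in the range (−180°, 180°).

59.2 dB, 18.8°

Substitute s = j2034:
Numerator: 1000(j2034)^2 + 255000(j2034) + 1250000 = -4135906000 + j518670000
Denominator: (j2034)^2 + 984(j2034) + 23975 = -4113181 + j2001456
|N| = √(4135906000² + 518670000²) ≈ 4.1683e+09, ∠N ≈ 172.85°
|D| = √(4113181² + 2001456²) ≈ 4.5743e+06, ∠D ≈ 154.05°
|L| = 4.1683e+09 / 4.5743e+06 ≈ 911.24
Gain = 20 log₁₀(911.24) ≈ 59.19 dB
∠L = 172.85° − 154.05° = 18.80°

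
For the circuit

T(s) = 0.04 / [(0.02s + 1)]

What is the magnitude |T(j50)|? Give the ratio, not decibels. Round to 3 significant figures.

At ω = 50 rad/s:
pole (1 + j50·0.02) = 1 + j1 → |·| ≈ 1.4142, ∠ ≈ 45.00°
|T| = 0.04 · 1 / (1.4142) ≈ 0.028285

0.0283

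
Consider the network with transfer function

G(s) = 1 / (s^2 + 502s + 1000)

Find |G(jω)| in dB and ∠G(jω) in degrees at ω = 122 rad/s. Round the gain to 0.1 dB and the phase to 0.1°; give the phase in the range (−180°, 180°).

Substitute s = j122:
Numerator: 1 = 1 + j0
Denominator: (j122)^2 + 502(j122) + 1000 = -13884 + j61244
|N| = √(1² + 0²) ≈ 1, ∠N ≈ 0.00°
|D| = √(13884² + 61244²) ≈ 62798, ∠D ≈ 102.77°
|G| = 1 / 62798 ≈ 1.5924e-05
Gain = 20 log₁₀(1.5924e-05) ≈ -95.96 dB
∠G = 0.00° − 102.77° = -102.77°

-96.0 dB, -102.8°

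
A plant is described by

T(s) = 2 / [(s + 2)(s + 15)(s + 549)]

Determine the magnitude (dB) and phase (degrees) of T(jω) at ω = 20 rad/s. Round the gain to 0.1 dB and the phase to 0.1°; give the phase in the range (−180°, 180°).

At s = jω = j20:
pole (s+2): 2 + j20 → |·| = √(2²+20²) = √404 ≈ 20.1, ∠ = arctan(20/2) ≈ 84.29°
pole (s+15): 15 + j20 → |·| = √(15²+20²) = √625 ≈ 25, ∠ = arctan(20/15) ≈ 53.13°
pole (s+549): 549 + j20 → |·| = √(549²+20²) = √301801 ≈ 549.36, ∠ = arctan(20/549) ≈ 2.09°
|T| = 2 / 2.7605e+05 ≈ 7.2451e-06
Gain = 20 log₁₀(7.2451e-06) ≈ -102.80 dB
∠T = 0.00° − 139.51° = -139.51°

-102.8 dB, -139.5°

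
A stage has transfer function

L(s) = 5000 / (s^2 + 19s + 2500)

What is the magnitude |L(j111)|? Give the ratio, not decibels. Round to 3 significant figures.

At s = jω = j111:
quadratic: (j111)² + 19·j111 + 2500 = -9821 + j2109 → |·| ≈ 10045, ∠ ≈ 167.88°
|L| = 5000 / 10045 ≈ 0.49776

0.498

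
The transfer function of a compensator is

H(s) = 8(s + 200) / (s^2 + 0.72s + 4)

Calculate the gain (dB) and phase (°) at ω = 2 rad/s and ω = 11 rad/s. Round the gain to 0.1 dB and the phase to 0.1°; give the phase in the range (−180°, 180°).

ω = 2: 60.9 dB, -89.4°; ω = 11: 22.7 dB, -173.0°

At s = jω = j2:
zero (s+200): 200 + j2 → |·| = √(200²+2²) = √40004 ≈ 200.01, ∠ = arctan(2/200) ≈ 0.57°
quadratic: (j2)² + 0.72·j2 + 4 = 0 + j1.44 → |·| ≈ 1.44, ∠ ≈ 90.00°
|H| = 8 · 200.01 / 1.44 ≈ 1111.2
Gain = 20 log₁₀(1111.2) ≈ 60.92 dB
∠H = 0.57° − 90.00° = -89.43°

At s = jω = j11:
zero (s+200): 200 + j11 → |·| = √(200²+11²) = √40121 ≈ 200.3, ∠ = arctan(11/200) ≈ 3.15°
quadratic: (j11)² + 0.72·j11 + 4 = -117 + j7.92 → |·| ≈ 117.27, ∠ ≈ 176.13°
|H| = 8 · 200.3 / 117.27 ≈ 13.664
Gain = 20 log₁₀(13.664) ≈ 22.71 dB
∠H = 3.15° − 176.13° = -172.98°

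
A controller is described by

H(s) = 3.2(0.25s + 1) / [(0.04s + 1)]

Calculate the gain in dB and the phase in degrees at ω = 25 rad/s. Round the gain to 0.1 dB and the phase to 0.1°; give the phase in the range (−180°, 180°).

23.1 dB, 35.9°

At ω = 25 rad/s:
zero (1 + j25·0.25) = 1 + j6.25 → |·| ≈ 6.3295, ∠ ≈ 80.91°
pole (1 + j25·0.04) = 1 + j1 → |·| ≈ 1.4142, ∠ ≈ 45.00°
|H| = 3.2 · 6.3295 / (1.4142) ≈ 14.322
Gain = 20 log₁₀(14.322) ≈ 23.12 dB
∠H = (80.91°) − (45.00°) = 35.91°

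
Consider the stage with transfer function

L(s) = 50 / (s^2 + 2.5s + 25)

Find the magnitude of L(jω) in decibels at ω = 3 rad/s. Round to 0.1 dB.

At s = jω = j3:
quadratic: (j3)² + 2.5·j3 + 25 = 16 + j7.5 → |·| ≈ 17.671, ∠ ≈ 25.11°
|L| = 50 / 17.671 ≈ 2.8295
Gain = 20 log₁₀(2.8295) ≈ 9.03 dB

9.0 dB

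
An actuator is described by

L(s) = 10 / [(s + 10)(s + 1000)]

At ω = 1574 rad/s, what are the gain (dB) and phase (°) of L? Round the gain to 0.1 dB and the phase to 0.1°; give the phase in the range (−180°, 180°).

-109.4 dB, -147.2°

At s = jω = j1574:
pole (s+10): 10 + j1574 → |·| = √(10²+1574²) = √2477576 ≈ 1574, ∠ = arctan(1574/10) ≈ 89.64°
pole (s+1000): 1000 + j1574 → |·| = √(1000²+1574²) = √3477476 ≈ 1864.8, ∠ = arctan(1574/1000) ≈ 57.57°
|L| = 10 / 2.9352e+06 ≈ 3.4069e-06
Gain = 20 log₁₀(3.4069e-06) ≈ -109.35 dB
∠L = 0.00° − 147.21° = -147.21°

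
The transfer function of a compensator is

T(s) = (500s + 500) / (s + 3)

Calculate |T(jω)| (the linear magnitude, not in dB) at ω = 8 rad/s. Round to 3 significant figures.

Substitute s = j8:
Numerator: 500(j8) + 500 = 500 + j4000
Denominator: (j8) + 3 = 3 + j8
|N| = √(500² + 4000²) ≈ 4031.1, ∠N ≈ 82.87°
|D| = √(3² + 8²) ≈ 8.544, ∠D ≈ 69.44°
|T| = 4031.1 / 8.544 ≈ 471.8

472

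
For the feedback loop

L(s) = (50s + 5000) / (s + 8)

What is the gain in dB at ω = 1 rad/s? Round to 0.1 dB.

55.9 dB

Substitute s = j1:
Numerator: 50(j1) + 5000 = 5000 + j50
Denominator: (j1) + 8 = 8 + j1
|N| = √(5000² + 50²) ≈ 5000.2, ∠N ≈ 0.57°
|D| = √(8² + 1²) ≈ 8.0623, ∠D ≈ 7.13°
|L| = 5000.2 / 8.0623 ≈ 620.2
Gain = 20 log₁₀(620.2) ≈ 55.85 dB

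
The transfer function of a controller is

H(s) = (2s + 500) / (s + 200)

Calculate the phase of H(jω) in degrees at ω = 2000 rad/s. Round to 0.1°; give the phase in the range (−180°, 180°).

Substitute s = j2000:
Numerator: 2(j2000) + 500 = 500 + j4000
Denominator: (j2000) + 200 = 200 + j2000
|N| = √(500² + 4000²) ≈ 4031.1, ∠N ≈ 82.87°
|D| = √(200² + 2000²) ≈ 2010, ∠D ≈ 84.29°
∠H = 82.87° − 84.29° = -1.42°

-1.4°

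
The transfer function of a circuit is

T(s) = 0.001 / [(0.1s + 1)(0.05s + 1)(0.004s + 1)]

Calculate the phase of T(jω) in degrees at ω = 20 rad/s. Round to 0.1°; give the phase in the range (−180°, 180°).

At ω = 20 rad/s:
pole (1 + j20·0.1) = 1 + j2 → |·| ≈ 2.2361, ∠ ≈ 63.43°
pole (1 + j20·0.05) = 1 + j1 → |·| ≈ 1.4142, ∠ ≈ 45.00°
pole (1 + j20·0.004) = 1 + j0.08 → |·| ≈ 1.0032, ∠ ≈ 4.57°
∠T = (0°) − (63.43° + 45.00° + 4.57°) = -113.00°

-113.0°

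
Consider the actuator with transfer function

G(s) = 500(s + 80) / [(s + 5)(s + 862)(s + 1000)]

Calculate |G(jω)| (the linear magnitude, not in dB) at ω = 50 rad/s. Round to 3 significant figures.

0.00109

At s = jω = j50:
zero (s+80): 80 + j50 → |·| = √(80²+50²) = √8900 ≈ 94.34, ∠ = arctan(50/80) ≈ 32.01°
pole (s+5): 5 + j50 → |·| = √(5²+50²) = √2525 ≈ 50.249, ∠ = arctan(50/5) ≈ 84.29°
pole (s+862): 862 + j50 → |·| = √(862²+50²) = √745544 ≈ 863.45, ∠ = arctan(50/862) ≈ 3.32°
pole (s+1000): 1000 + j50 → |·| = √(1000²+50²) = √1002500 ≈ 1001.2, ∠ = arctan(50/1000) ≈ 2.86°
|G| = 500 · 94.34 / 4.344e+07 ≈ 0.0010859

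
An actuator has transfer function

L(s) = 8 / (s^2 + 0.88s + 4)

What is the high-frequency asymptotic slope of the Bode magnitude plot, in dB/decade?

Each pole contributes −20 dB/decade at high frequency; each zero contributes +20 dB/decade.
Net: 0 zero(s) − 2 pole(s) → -40 dB/decade.

-40 dB/decade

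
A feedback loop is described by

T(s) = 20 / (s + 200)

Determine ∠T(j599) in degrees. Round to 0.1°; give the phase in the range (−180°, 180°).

-71.5°

At s = jω = j599:
pole (s+200): 200 + j599 → |·| = √(200²+599²) = √398801 ≈ 631.51, ∠ = arctan(599/200) ≈ 71.54°
∠T = 0.00° − 71.54° = -71.54°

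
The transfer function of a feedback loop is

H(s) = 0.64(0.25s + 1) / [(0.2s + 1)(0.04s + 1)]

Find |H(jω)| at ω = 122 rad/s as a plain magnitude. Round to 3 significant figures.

At ω = 122 rad/s:
zero (1 + j122·0.25) = 1 + j30.5 → |·| ≈ 30.516, ∠ ≈ 88.12°
pole (1 + j122·0.2) = 1 + j24.4 → |·| ≈ 24.42, ∠ ≈ 87.65°
pole (1 + j122·0.04) = 1 + j4.88 → |·| ≈ 4.9814, ∠ ≈ 78.42°
|H| = 0.64 · 30.516 / (24.42 · 4.9814) ≈ 0.16055

0.161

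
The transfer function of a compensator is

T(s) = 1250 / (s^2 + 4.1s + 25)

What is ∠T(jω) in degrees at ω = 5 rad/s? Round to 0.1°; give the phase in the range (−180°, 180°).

-90.0°

At s = jω = j5:
quadratic: (j5)² + 4.1·j5 + 25 = 0 + j20.5 → |·| ≈ 20.5, ∠ ≈ 90.00°
∠T = 0.00° − 90.00° = -90.00°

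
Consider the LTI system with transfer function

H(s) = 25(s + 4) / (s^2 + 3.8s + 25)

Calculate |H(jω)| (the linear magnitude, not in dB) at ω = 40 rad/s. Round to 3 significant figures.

At s = jω = j40:
zero (s+4): 4 + j40 → |·| = √(4²+40²) = √1616 ≈ 40.2, ∠ = arctan(40/4) ≈ 84.29°
quadratic: (j40)² + 3.8·j40 + 25 = -1575 + j152 → |·| ≈ 1582.3, ∠ ≈ 174.49°
|H| = 25 · 40.2 / 1582.3 ≈ 0.63515

0.635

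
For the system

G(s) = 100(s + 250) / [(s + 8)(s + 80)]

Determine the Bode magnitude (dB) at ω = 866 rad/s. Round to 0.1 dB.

-18.4 dB

At s = jω = j866:
zero (s+250): 250 + j866 → |·| = √(250²+866²) = √812456 ≈ 901.36, ∠ = arctan(866/250) ≈ 73.90°
pole (s+8): 8 + j866 → |·| = √(8²+866²) = √750020 ≈ 866.04, ∠ = arctan(866/8) ≈ 89.47°
pole (s+80): 80 + j866 → |·| = √(80²+866²) = √756356 ≈ 869.69, ∠ = arctan(866/80) ≈ 84.72°
|G| = 100 · 901.36 / 7.5319e+05 ≈ 0.11967
Gain = 20 log₁₀(0.11967) ≈ -18.44 dB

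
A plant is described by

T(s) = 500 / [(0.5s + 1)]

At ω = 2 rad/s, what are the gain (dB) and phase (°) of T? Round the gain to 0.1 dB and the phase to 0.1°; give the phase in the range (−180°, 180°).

At ω = 2 rad/s:
pole (1 + j2·0.5) = 1 + j1 → |·| ≈ 1.4142, ∠ ≈ 45.00°
|T| = 500 · 1 / (1.4142) ≈ 353.56
Gain = 20 log₁₀(353.56) ≈ 50.97 dB
∠T = (0°) − (45.00°) = -45.00°

51.0 dB, -45.0°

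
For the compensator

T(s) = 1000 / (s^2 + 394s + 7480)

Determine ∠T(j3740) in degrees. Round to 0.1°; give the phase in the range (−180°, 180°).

Substitute s = j3740:
Numerator: 1000 = 1000 + j0
Denominator: (j3740)^2 + 394(j3740) + 7480 = -13980120 + j1473560
|N| = √(1000² + 0²) ≈ 1000, ∠N ≈ 0.00°
|D| = √(13980120² + 1473560²) ≈ 1.4058e+07, ∠D ≈ 173.98°
∠T = 0.00° − 173.98° = -173.98°

-174.0°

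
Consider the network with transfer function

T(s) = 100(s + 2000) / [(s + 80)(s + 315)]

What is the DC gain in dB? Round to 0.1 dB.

18.0 dB

T(0) = 100·2000 / (80·315) ≈ 7.9365
20 log₁₀(7.9365) ≈ 17.99 dB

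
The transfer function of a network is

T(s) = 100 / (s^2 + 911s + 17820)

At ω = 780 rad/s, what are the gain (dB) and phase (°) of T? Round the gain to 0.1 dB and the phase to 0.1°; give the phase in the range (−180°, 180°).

-79.3 dB, -129.7°

Substitute s = j780:
Numerator: 100 = 100 + j0
Denominator: (j780)^2 + 911(j780) + 17820 = -590580 + j710580
|N| = √(100² + 0²) ≈ 100, ∠N ≈ 0.00°
|D| = √(590580² + 710580²) ≈ 9.2396e+05, ∠D ≈ 129.73°
|T| = 100 / 9.2396e+05 ≈ 0.00010823
Gain = 20 log₁₀(0.00010823) ≈ -79.31 dB
∠T = 0.00° − 129.73° = -129.73°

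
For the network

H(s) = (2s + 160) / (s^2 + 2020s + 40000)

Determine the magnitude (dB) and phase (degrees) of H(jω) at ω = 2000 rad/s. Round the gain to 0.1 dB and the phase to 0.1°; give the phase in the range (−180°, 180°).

-63.0 dB, -46.7°

Substitute s = j2000:
Numerator: 2(j2000) + 160 = 160 + j4000
Denominator: (j2000)^2 + 2020(j2000) + 40000 = -3960000 + j4040000
|N| = √(160² + 4000²) ≈ 4003.2, ∠N ≈ 87.71°
|D| = √(3960000² + 4040000²) ≈ 5.6571e+06, ∠D ≈ 134.43°
|H| = 4003.2 / 5.6571e+06 ≈ 0.00070764
Gain = 20 log₁₀(0.00070764) ≈ -63.00 dB
∠H = 87.71° − 134.43° = -46.72°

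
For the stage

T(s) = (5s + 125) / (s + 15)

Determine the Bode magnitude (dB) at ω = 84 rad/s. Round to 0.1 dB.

14.2 dB

Substitute s = j84:
Numerator: 5(j84) + 125 = 125 + j420
Denominator: (j84) + 15 = 15 + j84
|N| = √(125² + 420²) ≈ 438.21, ∠N ≈ 73.43°
|D| = √(15² + 84²) ≈ 85.329, ∠D ≈ 79.88°
|T| = 438.21 / 85.329 ≈ 5.1355
Gain = 20 log₁₀(5.1355) ≈ 14.21 dB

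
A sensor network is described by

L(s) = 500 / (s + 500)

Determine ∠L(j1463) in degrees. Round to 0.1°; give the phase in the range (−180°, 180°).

-71.1°

At s = jω = j1463:
pole (s+500): 500 + j1463 → |·| = √(500²+1463²) = √2390369 ≈ 1546.1, ∠ = arctan(1463/500) ≈ 71.13°
∠L = 0.00° − 71.13° = -71.13°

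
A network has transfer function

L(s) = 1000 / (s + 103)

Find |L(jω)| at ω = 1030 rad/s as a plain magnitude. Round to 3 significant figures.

0.966

Substitute s = j1030:
Numerator: 1000 = 1000 + j0
Denominator: (j1030) + 103 = 103 + j1030
|N| = √(1000² + 0²) ≈ 1000, ∠N ≈ 0.00°
|D| = √(103² + 1030²) ≈ 1035.1, ∠D ≈ 84.29°
|L| = 1000 / 1035.1 ≈ 0.96609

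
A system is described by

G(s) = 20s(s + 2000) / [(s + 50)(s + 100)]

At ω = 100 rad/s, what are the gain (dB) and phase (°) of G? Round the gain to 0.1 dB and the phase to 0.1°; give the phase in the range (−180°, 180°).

48.1 dB, -15.6°

At s = jω = j100:
zero (s+2000): 2000 + j100 → |·| = √(2000²+100²) = √4010000 ≈ 2002.5, ∠ = arctan(100/2000) ≈ 2.86°
zero at origin: s = j100 → |·| = 100, ∠ = 90.00°
pole (s+50): 50 + j100 → |·| = √(50²+100²) = √12500 ≈ 111.8, ∠ = arctan(100/50) ≈ 63.43°
pole (s+100): 100 + j100 → |·| = √(100²+100²) = √20000 ≈ 141.42, ∠ = arctan(100/100) ≈ 45.00°
|G| = 20 · 2.0025e+05 / 15811 ≈ 253.3
Gain = 20 log₁₀(253.3) ≈ 48.07 dB
∠G = 92.86° − 108.43° = -15.57°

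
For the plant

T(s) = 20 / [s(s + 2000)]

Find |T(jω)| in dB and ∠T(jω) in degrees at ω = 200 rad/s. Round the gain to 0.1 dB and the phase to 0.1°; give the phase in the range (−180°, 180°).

At s = jω = j200:
pole (s+2000): 2000 + j200 → |·| = √(2000²+200²) = √4040000 ≈ 2010, ∠ = arctan(200/2000) ≈ 5.71°
pole at origin: |s| = 200, ∠ = 90.00° (in denominator)
|T| = 20 / 4.02e+05 ≈ 4.9751e-05
Gain = 20 log₁₀(4.9751e-05) ≈ -86.06 dB
∠T = 0.00° − 95.71° = -95.71°

-86.1 dB, -95.7°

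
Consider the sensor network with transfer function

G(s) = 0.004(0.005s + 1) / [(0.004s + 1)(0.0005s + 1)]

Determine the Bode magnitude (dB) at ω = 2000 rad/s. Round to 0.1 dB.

At ω = 2000 rad/s:
zero (1 + j2000·0.005) = 1 + j10 → |·| ≈ 10.05, ∠ ≈ 84.29°
pole (1 + j2000·0.004) = 1 + j8 → |·| ≈ 8.0623, ∠ ≈ 82.87°
pole (1 + j2000·0.0005) = 1 + j1 → |·| ≈ 1.4142, ∠ ≈ 45.00°
|G| = 0.004 · 10.05 / (8.0623 · 1.4142) ≈ 0.0035258
Gain = 20 log₁₀(0.0035258) ≈ -49.05 dB

-49.1 dB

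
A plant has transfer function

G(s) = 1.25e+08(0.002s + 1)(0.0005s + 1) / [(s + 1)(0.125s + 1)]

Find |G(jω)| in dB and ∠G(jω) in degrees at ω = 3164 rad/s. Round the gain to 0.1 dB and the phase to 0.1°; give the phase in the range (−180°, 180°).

61.6 dB, -41.1°

At ω = 3164 rad/s:
zero (1 + j3164·0.002) = 1 + j6.328 → |·| ≈ 6.4065, ∠ ≈ 81.02°
zero (1 + j3164·0.0005) = 1 + j1.582 → |·| ≈ 1.8716, ∠ ≈ 57.70°
pole (1 + j3164·1) = 1 + j3164 → |·| ≈ 3164, ∠ ≈ 89.98°
pole (1 + j3164·0.125) = 1 + j395.5 → |·| ≈ 395.5, ∠ ≈ 89.86°
|G| = 1.25e+08 · 6.4065 · 1.8716 / (3164 · 395.5) ≈ 1197.7
Gain = 20 log₁₀(1197.7) ≈ 61.57 dB
∠G = (81.02° + 57.70°) − (89.98° + 89.86°) = -41.12°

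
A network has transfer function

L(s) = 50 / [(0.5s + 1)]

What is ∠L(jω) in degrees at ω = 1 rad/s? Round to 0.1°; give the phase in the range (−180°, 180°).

-26.6°

At ω = 1 rad/s:
pole (1 + j1·0.5) = 1 + j0.5 → |·| ≈ 1.118, ∠ ≈ 26.57°
∠L = (0°) − (26.57°) = -26.57°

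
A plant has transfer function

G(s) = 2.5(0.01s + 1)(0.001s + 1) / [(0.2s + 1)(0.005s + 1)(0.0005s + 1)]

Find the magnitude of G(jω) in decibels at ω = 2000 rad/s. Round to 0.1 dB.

-34.1 dB

At ω = 2000 rad/s:
zero (1 + j2000·0.01) = 1 + j20 → |·| ≈ 20.025, ∠ ≈ 87.14°
zero (1 + j2000·0.001) = 1 + j2 → |·| ≈ 2.2361, ∠ ≈ 63.43°
pole (1 + j2000·0.2) = 1 + j400 → |·| ≈ 400, ∠ ≈ 89.86°
pole (1 + j2000·0.005) = 1 + j10 → |·| ≈ 10.05, ∠ ≈ 84.29°
pole (1 + j2000·0.0005) = 1 + j1 → |·| ≈ 1.4142, ∠ ≈ 45.00°
|G| = 2.5 · 20.025 · 2.2361 / (400 · 10.05 · 1.4142) ≈ 0.019691
Gain = 20 log₁₀(0.019691) ≈ -34.11 dB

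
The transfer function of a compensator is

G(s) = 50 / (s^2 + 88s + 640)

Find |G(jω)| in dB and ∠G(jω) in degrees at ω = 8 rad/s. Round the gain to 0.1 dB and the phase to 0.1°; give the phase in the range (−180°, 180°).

Substitute s = j8:
Numerator: 50 = 50 + j0
Denominator: (j8)^2 + 88(j8) + 640 = 576 + j704
|N| = √(50² + 0²) ≈ 50, ∠N ≈ 0.00°
|D| = √(576² + 704²) ≈ 909.61, ∠D ≈ 50.71°
|G| = 50 / 909.61 ≈ 0.054969
Gain = 20 log₁₀(0.054969) ≈ -25.20 dB
∠G = 0.00° − 50.71° = -50.71°

-25.2 dB, -50.7°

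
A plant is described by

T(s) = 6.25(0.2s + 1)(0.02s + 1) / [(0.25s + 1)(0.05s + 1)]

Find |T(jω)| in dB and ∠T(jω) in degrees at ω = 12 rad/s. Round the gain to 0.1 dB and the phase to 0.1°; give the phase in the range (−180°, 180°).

At ω = 12 rad/s:
zero (1 + j12·0.2) = 1 + j2.4 → |·| ≈ 2.6, ∠ ≈ 67.38°
zero (1 + j12·0.02) = 1 + j0.24 → |·| ≈ 1.0284, ∠ ≈ 13.50°
pole (1 + j12·0.25) = 1 + j3 → |·| ≈ 3.1623, ∠ ≈ 71.57°
pole (1 + j12·0.05) = 1 + j0.6 → |·| ≈ 1.1662, ∠ ≈ 30.96°
|T| = 6.25 · 2.6 · 1.0284 / (3.1623 · 1.1662) ≈ 4.5315
Gain = 20 log₁₀(4.5315) ≈ 13.12 dB
∠T = (67.38° + 13.50°) − (71.57° + 30.96°) = -21.65°

13.1 dB, -21.7°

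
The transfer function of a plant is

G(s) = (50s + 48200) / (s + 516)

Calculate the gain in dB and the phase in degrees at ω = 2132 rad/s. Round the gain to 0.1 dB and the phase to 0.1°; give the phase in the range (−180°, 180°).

Substitute s = j2132:
Numerator: 50(j2132) + 48200 = 48200 + j106600
Denominator: (j2132) + 516 = 516 + j2132
|N| = √(48200² + 106600²) ≈ 1.1699e+05, ∠N ≈ 65.67°
|D| = √(516² + 2132²) ≈ 2193.6, ∠D ≈ 76.39°
|G| = 1.1699e+05 / 2193.6 ≈ 53.332
Gain = 20 log₁₀(53.332) ≈ 34.54 dB
∠G = 65.67° − 76.39° = -10.72°

34.5 dB, -10.7°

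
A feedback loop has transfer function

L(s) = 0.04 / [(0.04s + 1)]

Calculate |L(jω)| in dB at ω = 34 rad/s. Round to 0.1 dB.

At ω = 34 rad/s:
pole (1 + j34·0.04) = 1 + j1.36 → |·| ≈ 1.6881, ∠ ≈ 53.67°
|L| = 0.04 · 1 / (1.6881) ≈ 0.023695
Gain = 20 log₁₀(0.023695) ≈ -32.51 dB

-32.5 dB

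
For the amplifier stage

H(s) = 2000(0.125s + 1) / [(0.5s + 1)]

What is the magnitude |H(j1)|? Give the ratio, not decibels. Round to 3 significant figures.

1.80e+03

At ω = 1 rad/s:
zero (1 + j1·0.125) = 1 + j0.125 → |·| ≈ 1.0078, ∠ ≈ 7.13°
pole (1 + j1·0.5) = 1 + j0.5 → |·| ≈ 1.118, ∠ ≈ 26.57°
|H| = 2000 · 1.0078 / (1.118) ≈ 1802.9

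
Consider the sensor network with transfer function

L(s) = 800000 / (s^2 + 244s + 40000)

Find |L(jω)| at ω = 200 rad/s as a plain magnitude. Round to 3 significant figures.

16.4

At s = jω = j200:
quadratic: (j200)² + 244·j200 + 40000 = 0 + j48800 → |·| ≈ 48800, ∠ ≈ 90.00°
|L| = 800000 / 48800 ≈ 16.393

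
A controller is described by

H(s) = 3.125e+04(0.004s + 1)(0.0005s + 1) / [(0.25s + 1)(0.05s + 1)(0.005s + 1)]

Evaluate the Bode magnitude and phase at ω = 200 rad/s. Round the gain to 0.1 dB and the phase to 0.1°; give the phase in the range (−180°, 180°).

35.1 dB, -173.8°

At ω = 200 rad/s:
zero (1 + j200·0.004) = 1 + j0.8 → |·| ≈ 1.2806, ∠ ≈ 38.66°
zero (1 + j200·0.0005) = 1 + j0.1 → |·| ≈ 1.005, ∠ ≈ 5.71°
pole (1 + j200·0.25) = 1 + j50 → |·| ≈ 50.01, ∠ ≈ 88.85°
pole (1 + j200·0.05) = 1 + j10 → |·| ≈ 10.05, ∠ ≈ 84.29°
pole (1 + j200·0.005) = 1 + j1 → |·| ≈ 1.4142, ∠ ≈ 45.00°
|H| = 3.125e+04 · 1.2806 · 1.005 / (50.01 · 10.05 · 1.4142) ≈ 56.584
Gain = 20 log₁₀(56.584) ≈ 35.05 dB
∠H = (38.66° + 5.71°) − (88.85° + 84.29° + 45.00°) = -173.77°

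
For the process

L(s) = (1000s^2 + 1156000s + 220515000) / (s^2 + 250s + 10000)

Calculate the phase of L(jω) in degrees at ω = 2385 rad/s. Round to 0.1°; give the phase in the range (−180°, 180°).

-20.8°

Substitute s = j2385:
Numerator: 1000(j2385)^2 + 1156000(j2385) + 220515000 = -5467710000 + j2757060000
Denominator: (j2385)^2 + 250(j2385) + 10000 = -5678225 + j596250
|N| = √(5467710000² + 2757060000²) ≈ 6.1235e+09, ∠N ≈ 153.24°
|D| = √(5678225² + 596250²) ≈ 5.7094e+06, ∠D ≈ 174.01°
∠L = 153.24° − 174.01° = -20.77°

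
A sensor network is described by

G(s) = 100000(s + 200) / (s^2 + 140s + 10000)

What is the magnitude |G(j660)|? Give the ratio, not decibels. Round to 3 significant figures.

158

At s = jω = j660:
zero (s+200): 200 + j660 → |·| = √(200²+660²) = √475600 ≈ 689.64, ∠ = arctan(660/200) ≈ 73.14°
quadratic: (j660)² + 140·j660 + 10000 = -425600 + j92400 → |·| ≈ 4.3551e+05, ∠ ≈ 167.75°
|G| = 100000 · 689.64 / 4.3551e+05 ≈ 158.35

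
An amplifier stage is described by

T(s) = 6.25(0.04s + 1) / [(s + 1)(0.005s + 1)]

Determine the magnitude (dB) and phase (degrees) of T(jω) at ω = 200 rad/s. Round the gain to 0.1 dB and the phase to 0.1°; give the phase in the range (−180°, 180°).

At ω = 200 rad/s:
zero (1 + j200·0.04) = 1 + j8 → |·| ≈ 8.0623, ∠ ≈ 82.87°
pole (1 + j200·1) = 1 + j200 → |·| ≈ 200, ∠ ≈ 89.71°
pole (1 + j200·0.005) = 1 + j1 → |·| ≈ 1.4142, ∠ ≈ 45.00°
|T| = 6.25 · 8.0623 / (200 · 1.4142) ≈ 0.17816
Gain = 20 log₁₀(0.17816) ≈ -14.98 dB
∠T = (82.87°) − (89.71° + 45.00°) = -51.84°

-15.0 dB, -51.8°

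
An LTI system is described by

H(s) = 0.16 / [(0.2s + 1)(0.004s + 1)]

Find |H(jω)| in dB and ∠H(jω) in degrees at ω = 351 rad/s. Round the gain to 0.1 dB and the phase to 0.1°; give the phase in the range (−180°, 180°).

-57.6 dB, -143.7°

At ω = 351 rad/s:
pole (1 + j351·0.2) = 1 + j70.2 → |·| ≈ 70.207, ∠ ≈ 89.18°
pole (1 + j351·0.004) = 1 + j1.404 → |·| ≈ 1.7237, ∠ ≈ 54.54°
|H| = 0.16 · 1 / (70.207 · 1.7237) ≈ 0.0013221
Gain = 20 log₁₀(0.0013221) ≈ -57.57 dB
∠H = (0°) − (89.18° + 54.54°) = -143.72°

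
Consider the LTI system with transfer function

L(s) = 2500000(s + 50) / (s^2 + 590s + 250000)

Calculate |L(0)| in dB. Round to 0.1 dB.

54.0 dB

L(0) = 2500000·50 / 250000 = 500
20 log₁₀(500) ≈ 53.98 dB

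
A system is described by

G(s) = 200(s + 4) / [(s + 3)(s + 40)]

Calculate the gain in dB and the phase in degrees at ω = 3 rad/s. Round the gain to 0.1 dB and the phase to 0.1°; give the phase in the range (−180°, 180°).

15.4 dB, -12.4°

At s = jω = j3:
zero (s+4): 4 + j3 → |·| = √(4²+3²) = √25 ≈ 5, ∠ = arctan(3/4) ≈ 36.87°
pole (s+3): 3 + j3 → |·| = √(3²+3²) = √18 ≈ 4.2426, ∠ = arctan(3/3) ≈ 45.00°
pole (s+40): 40 + j3 → |·| = √(40²+3²) = √1609 ≈ 40.112, ∠ = arctan(3/40) ≈ 4.29°
|G| = 200 · 5 / 170.18 ≈ 5.8761
Gain = 20 log₁₀(5.8761) ≈ 15.38 dB
∠G = 36.87° − 49.29° = -12.42°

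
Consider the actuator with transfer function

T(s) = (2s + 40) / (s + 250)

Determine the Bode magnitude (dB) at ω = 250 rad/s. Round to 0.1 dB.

3.0 dB

Substitute s = j250:
Numerator: 2(j250) + 40 = 40 + j500
Denominator: (j250) + 250 = 250 + j250
|N| = √(40² + 500²) ≈ 501.6, ∠N ≈ 85.43°
|D| = √(250² + 250²) ≈ 353.55, ∠D ≈ 45.00°
|T| = 501.6 / 353.55 ≈ 1.4188
Gain = 20 log₁₀(1.4188) ≈ 3.04 dB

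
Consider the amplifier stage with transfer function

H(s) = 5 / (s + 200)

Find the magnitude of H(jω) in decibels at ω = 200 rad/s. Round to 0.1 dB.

Substitute s = j200:
Numerator: 5 = 5 + j0
Denominator: (j200) + 200 = 200 + j200
|N| = √(5² + 0²) ≈ 5, ∠N ≈ 0.00°
|D| = √(200² + 200²) ≈ 282.84, ∠D ≈ 45.00°
|H| = 5 / 282.84 ≈ 0.017678
Gain = 20 log₁₀(0.017678) ≈ -35.05 dB

-35.1 dB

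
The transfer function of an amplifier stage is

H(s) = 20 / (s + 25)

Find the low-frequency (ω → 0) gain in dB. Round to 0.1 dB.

-1.9 dB

H(0) = 20 / 25 = 0.8
20 log₁₀(0.8) ≈ -1.94 dB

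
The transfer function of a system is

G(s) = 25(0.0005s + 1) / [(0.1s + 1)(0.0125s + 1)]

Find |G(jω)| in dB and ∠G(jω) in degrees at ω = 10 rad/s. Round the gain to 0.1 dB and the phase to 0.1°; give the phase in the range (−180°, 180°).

At ω = 10 rad/s:
zero (1 + j10·0.0005) = 1 + j0.005 → |·| ≈ 1, ∠ ≈ 0.29°
pole (1 + j10·0.1) = 1 + j1 → |·| ≈ 1.4142, ∠ ≈ 45.00°
pole (1 + j10·0.0125) = 1 + j0.125 → |·| ≈ 1.0078, ∠ ≈ 7.13°
|G| = 25 · 1 / (1.4142 · 1.0078) ≈ 17.541
Gain = 20 log₁₀(17.541) ≈ 24.88 dB
∠G = (0.29°) − (45.00° + 7.13°) = -51.84°

24.9 dB, -51.8°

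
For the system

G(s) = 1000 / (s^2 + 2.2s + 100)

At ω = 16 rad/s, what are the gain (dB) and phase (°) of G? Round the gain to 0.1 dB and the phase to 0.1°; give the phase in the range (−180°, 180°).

15.9 dB, -167.3°

At s = jω = j16:
quadratic: (j16)² + 2.2·j16 + 100 = -156 + j35.2 → |·| ≈ 159.92, ∠ ≈ 167.28°
|G| = 1000 / 159.92 ≈ 6.2531
Gain = 20 log₁₀(6.2531) ≈ 15.92 dB
∠G = 0.00° − 167.28° = -167.28°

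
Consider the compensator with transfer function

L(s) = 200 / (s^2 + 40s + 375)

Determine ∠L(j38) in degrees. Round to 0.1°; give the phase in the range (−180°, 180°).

Substitute s = j38:
Numerator: 200 = 200 + j0
Denominator: (j38)^2 + 40(j38) + 375 = -1069 + j1520
|N| = √(200² + 0²) ≈ 200, ∠N ≈ 0.00°
|D| = √(1069² + 1520²) ≈ 1858.3, ∠D ≈ 125.12°
∠L = 0.00° − 125.12° = -125.12°

-125.1°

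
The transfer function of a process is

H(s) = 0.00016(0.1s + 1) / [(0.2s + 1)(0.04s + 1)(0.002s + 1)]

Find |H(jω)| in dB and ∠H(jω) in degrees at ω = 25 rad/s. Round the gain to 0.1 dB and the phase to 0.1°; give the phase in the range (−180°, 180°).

At ω = 25 rad/s:
zero (1 + j25·0.1) = 1 + j2.5 → |·| ≈ 2.6926, ∠ ≈ 68.20°
pole (1 + j25·0.2) = 1 + j5 → |·| ≈ 5.099, ∠ ≈ 78.69°
pole (1 + j25·0.04) = 1 + j1 → |·| ≈ 1.4142, ∠ ≈ 45.00°
pole (1 + j25·0.002) = 1 + j0.05 → |·| ≈ 1.0012, ∠ ≈ 2.86°
|H| = 0.00016 · 2.6926 / (5.099 · 1.4142 · 1.0012) ≈ 5.9673e-05
Gain = 20 log₁₀(5.9673e-05) ≈ -84.48 dB
∠H = (68.20°) − (78.69° + 45.00° + 2.86°) = -58.35°

-84.5 dB, -58.4°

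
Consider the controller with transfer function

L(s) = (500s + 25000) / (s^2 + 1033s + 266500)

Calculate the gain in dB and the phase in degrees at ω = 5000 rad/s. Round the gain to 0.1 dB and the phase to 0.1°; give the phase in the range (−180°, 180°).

Substitute s = j5000:
Numerator: 500(j5000) + 25000 = 25000 + j2500000
Denominator: (j5000)^2 + 1033(j5000) + 266500 = -24733500 + j5165000
|N| = √(25000² + 2500000²) ≈ 2.5001e+06, ∠N ≈ 89.43°
|D| = √(24733500² + 5165000²) ≈ 2.5267e+07, ∠D ≈ 168.20°
|L| = 2.5001e+06 / 2.5267e+07 ≈ 0.098947
Gain = 20 log₁₀(0.098947) ≈ -20.09 dB
∠L = 89.43° − 168.20° = -78.77°

-20.1 dB, -78.8°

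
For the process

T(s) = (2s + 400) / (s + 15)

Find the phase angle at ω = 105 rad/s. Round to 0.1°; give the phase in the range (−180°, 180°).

Substitute s = j105:
Numerator: 2(j105) + 400 = 400 + j210
Denominator: (j105) + 15 = 15 + j105
|N| = √(400² + 210²) ≈ 451.77, ∠N ≈ 27.70°
|D| = √(15² + 105²) ≈ 106.07, ∠D ≈ 81.87°
∠T = 27.70° − 81.87° = -54.17°

-54.2°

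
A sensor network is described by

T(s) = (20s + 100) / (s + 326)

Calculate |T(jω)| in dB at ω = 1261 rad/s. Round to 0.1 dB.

25.7 dB

Substitute s = j1261:
Numerator: 20(j1261) + 100 = 100 + j25220
Denominator: (j1261) + 326 = 326 + j1261
|N| = √(100² + 25220²) ≈ 25220, ∠N ≈ 89.77°
|D| = √(326² + 1261²) ≈ 1302.5, ∠D ≈ 75.50°
|T| = 25220 / 1302.5 ≈ 19.363
Gain = 20 log₁₀(19.363) ≈ 25.74 dB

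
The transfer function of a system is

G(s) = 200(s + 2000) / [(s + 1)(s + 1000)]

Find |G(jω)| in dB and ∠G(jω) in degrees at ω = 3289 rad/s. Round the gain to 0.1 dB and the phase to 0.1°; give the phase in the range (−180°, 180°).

-23.3 dB, -104.4°

At s = jω = j3289:
zero (s+2000): 2000 + j3289 → |·| = √(2000²+3289²) = √14817521 ≈ 3849.4, ∠ = arctan(3289/2000) ≈ 58.70°
pole (s+1): 1 + j3289 → |·| = √(1²+3289²) = √10817522 ≈ 3289, ∠ = arctan(3289/1) ≈ 89.98°
pole (s+1000): 1000 + j3289 → |·| = √(1000²+3289²) = √11817521 ≈ 3437.7, ∠ = arctan(3289/1000) ≈ 73.09°
|G| = 200 · 3849.4 / 1.1307e+07 ≈ 0.068089
Gain = 20 log₁₀(0.068089) ≈ -23.34 dB
∠G = 58.70° − 163.07° = -104.37°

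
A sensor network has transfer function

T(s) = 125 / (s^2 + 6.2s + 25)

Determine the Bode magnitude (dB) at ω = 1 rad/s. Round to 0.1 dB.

14.1 dB

At s = jω = j1:
quadratic: (j1)² + 6.2·j1 + 25 = 24 + j6.2 → |·| ≈ 24.788, ∠ ≈ 14.48°
|T| = 125 / 24.788 ≈ 5.0428
Gain = 20 log₁₀(5.0428) ≈ 14.05 dB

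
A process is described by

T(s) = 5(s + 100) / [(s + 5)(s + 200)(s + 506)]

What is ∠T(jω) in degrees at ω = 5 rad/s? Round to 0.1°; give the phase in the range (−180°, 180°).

At s = jω = j5:
zero (s+100): 100 + j5 → |·| = √(100²+5²) = √10025 ≈ 100.12, ∠ = arctan(5/100) ≈ 2.86°
pole (s+5): 5 + j5 → |·| = √(5²+5²) = √50 ≈ 7.0711, ∠ = arctan(5/5) ≈ 45.00°
pole (s+200): 200 + j5 → |·| = √(200²+5²) = √40025 ≈ 200.06, ∠ = arctan(5/200) ≈ 1.43°
pole (s+506): 506 + j5 → |·| = √(506²+5²) = √256061 ≈ 506.02, ∠ = arctan(5/506) ≈ 0.57°
∠T = 2.86° − 47.00° = -44.14°

-44.1°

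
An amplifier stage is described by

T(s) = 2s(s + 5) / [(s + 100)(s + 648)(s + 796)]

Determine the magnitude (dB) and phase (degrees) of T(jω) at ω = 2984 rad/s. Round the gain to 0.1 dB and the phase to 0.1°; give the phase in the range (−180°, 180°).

At s = jω = j2984:
zero (s+5): 5 + j2984 → |·| = √(5²+2984²) = √8904281 ≈ 2984, ∠ = arctan(2984/5) ≈ 89.90°
zero at origin: s = j2984 → |·| = 2984, ∠ = 90.00°
pole (s+100): 100 + j2984 → |·| = √(100²+2984²) = √8914256 ≈ 2985.7, ∠ = arctan(2984/100) ≈ 88.08°
pole (s+648): 648 + j2984 → |·| = √(648²+2984²) = √9324160 ≈ 3053.5, ∠ = arctan(2984/648) ≈ 77.75°
pole (s+796): 796 + j2984 → |·| = √(796²+2984²) = √9537872 ≈ 3088.3, ∠ = arctan(2984/796) ≈ 75.06°
|T| = 2 · 8.9043e+06 / 2.8156e+10 ≈ 0.0006325
Gain = 20 log₁₀(0.0006325) ≈ -63.98 dB
∠T = 179.90° − 240.89° = -60.99°

-64.0 dB, -61.0°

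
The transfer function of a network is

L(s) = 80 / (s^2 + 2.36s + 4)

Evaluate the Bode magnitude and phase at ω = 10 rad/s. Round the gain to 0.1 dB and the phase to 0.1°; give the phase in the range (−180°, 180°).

-1.8 dB, -166.2°

At s = jω = j10:
quadratic: (j10)² + 2.36·j10 + 4 = -96 + j23.6 → |·| ≈ 98.858, ∠ ≈ 166.19°
|L| = 80 / 98.858 ≈ 0.80924
Gain = 20 log₁₀(0.80924) ≈ -1.84 dB
∠L = 0.00° − 166.19° = -166.19°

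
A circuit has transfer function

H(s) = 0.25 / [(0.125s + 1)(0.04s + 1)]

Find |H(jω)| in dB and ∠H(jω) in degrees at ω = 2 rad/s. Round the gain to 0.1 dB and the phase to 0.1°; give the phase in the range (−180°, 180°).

At ω = 2 rad/s:
pole (1 + j2·0.125) = 1 + j0.25 → |·| ≈ 1.0308, ∠ ≈ 14.04°
pole (1 + j2·0.04) = 1 + j0.08 → |·| ≈ 1.0032, ∠ ≈ 4.57°
|H| = 0.25 · 1 / (1.0308 · 1.0032) ≈ 0.24176
Gain = 20 log₁₀(0.24176) ≈ -12.33 dB
∠H = (0°) − (14.04° + 4.57°) = -18.61°

-12.3 dB, -18.6°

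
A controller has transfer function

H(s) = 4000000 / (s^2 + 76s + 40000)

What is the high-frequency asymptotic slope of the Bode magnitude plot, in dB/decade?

Each pole contributes −20 dB/decade at high frequency; each zero contributes +20 dB/decade.
Net: 0 zero(s) − 2 pole(s) → -40 dB/decade.

-40 dB/decade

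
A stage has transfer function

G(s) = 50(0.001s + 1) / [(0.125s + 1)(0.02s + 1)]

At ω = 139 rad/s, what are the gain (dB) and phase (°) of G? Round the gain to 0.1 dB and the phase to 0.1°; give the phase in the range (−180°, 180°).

-0.2 dB, -149.0°

At ω = 139 rad/s:
zero (1 + j139·0.001) = 1 + j0.139 → |·| ≈ 1.0096, ∠ ≈ 7.91°
pole (1 + j139·0.125) = 1 + j17.375 → |·| ≈ 17.404, ∠ ≈ 86.71°
pole (1 + j139·0.02) = 1 + j2.78 → |·| ≈ 2.9544, ∠ ≈ 70.22°
|G| = 50 · 1.0096 / (17.404 · 2.9544) ≈ 0.98175
Gain = 20 log₁₀(0.98175) ≈ -0.16 dB
∠G = (7.91°) − (86.71° + 70.22°) = -149.02°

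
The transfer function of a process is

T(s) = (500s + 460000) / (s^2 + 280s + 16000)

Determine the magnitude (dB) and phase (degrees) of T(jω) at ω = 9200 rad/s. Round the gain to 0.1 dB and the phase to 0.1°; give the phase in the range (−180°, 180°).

Substitute s = j9200:
Numerator: 500(j9200) + 460000 = 460000 + j4600000
Denominator: (j9200)^2 + 280(j9200) + 16000 = -84624000 + j2576000
|N| = √(460000² + 4600000²) ≈ 4.6229e+06, ∠N ≈ 84.29°
|D| = √(84624000² + 2576000²) ≈ 8.4663e+07, ∠D ≈ 178.26°
|T| = 4.6229e+06 / 8.4663e+07 ≈ 0.054604
Gain = 20 log₁₀(0.054604) ≈ -25.26 dB
∠T = 84.29° − 178.26° = -93.97°

-25.3 dB, -94.0°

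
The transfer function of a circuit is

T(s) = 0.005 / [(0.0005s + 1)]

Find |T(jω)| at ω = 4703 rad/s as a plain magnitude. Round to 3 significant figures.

0.00196

At ω = 4703 rad/s:
pole (1 + j4703·0.0005) = 1 + j2.3515 → |·| ≈ 2.5553, ∠ ≈ 66.96°
|T| = 0.005 · 1 / (2.5553) ≈ 0.0019567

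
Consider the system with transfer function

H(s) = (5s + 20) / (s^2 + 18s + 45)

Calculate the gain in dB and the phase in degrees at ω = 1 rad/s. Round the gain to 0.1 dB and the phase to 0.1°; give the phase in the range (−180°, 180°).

-7.3 dB, -8.2°

Substitute s = j1:
Numerator: 5(j1) + 20 = 20 + j5
Denominator: (j1)^2 + 18(j1) + 45 = 44 + j18
|N| = √(20² + 5²) ≈ 20.616, ∠N ≈ 14.04°
|D| = √(44² + 18²) ≈ 47.539, ∠D ≈ 22.25°
|H| = 20.616 / 47.539 ≈ 0.43366
Gain = 20 log₁₀(0.43366) ≈ -7.26 dB
∠H = 14.04° − 22.25° = -8.21°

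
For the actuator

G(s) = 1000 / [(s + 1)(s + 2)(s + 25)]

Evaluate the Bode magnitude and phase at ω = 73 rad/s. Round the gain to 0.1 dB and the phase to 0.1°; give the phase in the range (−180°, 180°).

At s = jω = j73:
pole (s+1): 1 + j73 → |·| = √(1²+73²) = √5330 ≈ 73.007, ∠ = arctan(73/1) ≈ 89.22°
pole (s+2): 2 + j73 → |·| = √(2²+73²) = √5333 ≈ 73.027, ∠ = arctan(73/2) ≈ 88.43°
pole (s+25): 25 + j73 → |·| = √(25²+73²) = √5954 ≈ 77.162, ∠ = arctan(73/25) ≈ 71.10°
|G| = 1000 / 4.1139e+05 ≈ 0.0024308
Gain = 20 log₁₀(0.0024308) ≈ -52.29 dB
∠G = 0.00° − 248.75° = -248.75° ≡ 111.25° (principal value)

-52.3 dB, 111.3°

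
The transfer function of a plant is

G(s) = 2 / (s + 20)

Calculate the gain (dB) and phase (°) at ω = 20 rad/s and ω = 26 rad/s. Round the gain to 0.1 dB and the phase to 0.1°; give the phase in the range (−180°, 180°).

ω = 20: -23.0 dB, -45.0°; ω = 26: -24.3 dB, -52.4°

At s = jω = j20:
pole (s+20): 20 + j20 → |·| = √(20²+20²) = √800 ≈ 28.284, ∠ = arctan(20/20) ≈ 45.00°
|G| = 2 / 28.284 ≈ 0.070711
Gain = 20 log₁₀(0.070711) ≈ -23.01 dB
∠G = 0.00° − 45.00° = -45.00°

At s = jω = j26:
pole (s+20): 20 + j26 → |·| = √(20²+26²) = √1076 ≈ 32.802, ∠ = arctan(26/20) ≈ 52.43°
|G| = 2 / 32.802 ≈ 0.060972
Gain = 20 log₁₀(0.060972) ≈ -24.30 dB
∠G = 0.00° − 52.43° = -52.43°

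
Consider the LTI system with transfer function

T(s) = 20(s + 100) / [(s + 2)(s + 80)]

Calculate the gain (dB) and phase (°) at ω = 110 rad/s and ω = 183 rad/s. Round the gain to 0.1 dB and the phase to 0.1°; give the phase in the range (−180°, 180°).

At s = jω = j110:
zero (s+100): 100 + j110 → |·| = √(100²+110²) = √22100 ≈ 148.66, ∠ = arctan(110/100) ≈ 47.73°
pole (s+2): 2 + j110 → |·| = √(2²+110²) = √12104 ≈ 110.02, ∠ = arctan(110/2) ≈ 88.96°
pole (s+80): 80 + j110 → |·| = √(80²+110²) = √18500 ≈ 136.01, ∠ = arctan(110/80) ≈ 53.97°
|T| = 20 · 148.66 / 14964 ≈ 0.19869
Gain = 20 log₁₀(0.19869) ≈ -14.04 dB
∠T = 47.73° − 142.93° = -95.20°

At s = jω = j183:
zero (s+100): 100 + j183 → |·| = √(100²+183²) = √43489 ≈ 208.54, ∠ = arctan(183/100) ≈ 61.35°
pole (s+2): 2 + j183 → |·| = √(2²+183²) = √33493 ≈ 183.01, ∠ = arctan(183/2) ≈ 89.37°
pole (s+80): 80 + j183 → |·| = √(80²+183²) = √39889 ≈ 199.72, ∠ = arctan(183/80) ≈ 66.39°
|T| = 20 · 208.54 / 36551 ≈ 0.11411
Gain = 20 log₁₀(0.11411) ≈ -18.85 dB
∠T = 61.35° − 155.76° = -94.41°

ω = 110: -14.0 dB, -95.2°; ω = 183: -18.9 dB, -94.4°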